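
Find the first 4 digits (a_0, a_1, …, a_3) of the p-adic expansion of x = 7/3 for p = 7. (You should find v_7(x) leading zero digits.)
(a_0, …, a_3) = (0, 5, 4, 4)

v_7(7/3) = 1, so a_0 = ... = a_0 = 0. Factor out: x = 7^1 · u with u = 1/3 a unit in ℤ_7. Expand u iteratively via a_{v+i} = u_i mod 7, u_{i+1} = (u_i − a_{v+i})/7:
  u_0 = 1/3;  a_1 = 5;  u_1 = (u_0 − 5)/7 = -2/3
  u_1 = -2/3;  a_2 = 4;  u_2 = (u_1 − 4)/7 = -2/3
  u_2 = -2/3;  a_3 = 4;  u_3 = (u_2 − 4)/7 = -2/3
Digits: (0, 5, 4, 4).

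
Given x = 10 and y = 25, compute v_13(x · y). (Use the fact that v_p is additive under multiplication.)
v_13(250) = 0

v_p(x) = 0 (factor: 10 = 13^0 · 10); v_p(y) = 0 (factor: 25 = 13^0 · 25). Additivity: v_p(xy) = v_p(x) + v_p(y) = 0 + 0 = 0. (Direct check: xy = 250 = 13^0 · (250).)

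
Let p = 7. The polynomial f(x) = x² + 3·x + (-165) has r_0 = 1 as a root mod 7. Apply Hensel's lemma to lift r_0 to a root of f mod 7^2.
r_1 = 43 (mod 49)

Hensel: r_{i+1} = r_i − f(r_i)·(f′(r_i))^{-1} mod 7^{i+2}, f′(x) = 2x + 3. Iterate:
  r_0 = 1 (mod 7)
  r_1 = 43 (mod 49)
Final: r = 43 satisfies f(r) ≡ 0 mod 7^2.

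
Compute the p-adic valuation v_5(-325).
v_5(-325) = 2

v_5(n) is the largest exponent k such that 5^k divides n. Factor out: -325 = -5^2 · 13. (Sign doesn't affect v_p.) So v_5(-325) = 2.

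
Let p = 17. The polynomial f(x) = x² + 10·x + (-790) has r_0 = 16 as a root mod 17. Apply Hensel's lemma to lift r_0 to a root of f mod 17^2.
r_1 = 135 (mod 289)

Hensel: r_{i+1} = r_i − f(r_i)·(f′(r_i))^{-1} mod 17^{i+2}, f′(x) = 2x + 10. Iterate:
  r_0 = 16 (mod 17)
  r_1 = 135 (mod 289)
Final: r = 135 satisfies f(r) ≡ 0 mod 17^2.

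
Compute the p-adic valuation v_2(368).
v_2(368) = 4

v_2(n) is the largest exponent k such that 2^k divides n. Factor out: 368 = 2^4 · 23. (Sign doesn't affect v_p.) So v_2(368) = 4.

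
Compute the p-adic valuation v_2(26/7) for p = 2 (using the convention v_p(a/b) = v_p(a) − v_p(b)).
v_2(26/7) = 1

Factor powers of 2 from the numerator and denominator of the reduced fraction: 26 = 2^1 · 13 and 7 = 2^0 · 7. Apply v_p(a/b) = v_p(a) − v_p(b): v_2(26/7) = 1 − 0 = 1.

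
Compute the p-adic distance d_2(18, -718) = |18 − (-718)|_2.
d_2(18, -718) = 1/32

Step 1 — x − y = 18 − (-718) = 736. Step 2 — v_2(736) = 5 (factor: 736 = (2^5 · 23); the sign does not affect v_p). Step 3 — |x − y|_2 = 2^{-5} = 1/32.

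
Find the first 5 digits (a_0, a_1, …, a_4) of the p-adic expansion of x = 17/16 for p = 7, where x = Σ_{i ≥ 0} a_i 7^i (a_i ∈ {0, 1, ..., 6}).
(a_0, …, a_4) = (5, 6, 3, 6, 3)

v_7(17/16) = 0 (numerator and denominator both coprime to 7), so x ∈ ℤ_7^×. Compute digits iteratively via a_i = x_i mod 7, x_{i+1} = (x_i − a_i)/7, with x_0 = x:
  x_0 = 17/16;  a_0 = 5;  x_1 = (x_0 − 5)/7 = -9/16
  x_1 = -9/16;  a_1 = 6;  x_2 = (x_1 − 6)/7 = -15/16
  x_2 = -15/16;  a_2 = 3;  x_3 = (x_2 − 3)/7 = -9/16
  x_3 = -9/16;  a_3 = 6;  x_4 = (x_3 − 6)/7 = -15/16
  x_4 = -15/16;  a_4 = 3;  x_5 = (x_4 − 3)/7 = -9/16
Digits: (5, 6, 3, 6, 3).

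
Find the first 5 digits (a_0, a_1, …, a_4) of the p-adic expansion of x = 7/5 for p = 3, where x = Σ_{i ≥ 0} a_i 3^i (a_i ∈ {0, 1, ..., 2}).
(a_0, …, a_4) = (2, 1, 2, 1, 0)

v_3(7/5) = 0 (numerator and denominator both coprime to 3), so x ∈ ℤ_3^×. Compute digits iteratively via a_i = x_i mod 3, x_{i+1} = (x_i − a_i)/3, with x_0 = x:
  x_0 = 7/5;  a_0 = 2;  x_1 = (x_0 − 2)/3 = -1/5
  x_1 = -1/5;  a_1 = 1;  x_2 = (x_1 − 1)/3 = -2/5
  x_2 = -2/5;  a_2 = 2;  x_3 = (x_2 − 2)/3 = -4/5
  x_3 = -4/5;  a_3 = 1;  x_4 = (x_3 − 1)/3 = -3/5
  x_4 = -3/5;  a_4 = 0;  x_5 = (x_4 − 0)/3 = -1/5
Digits: (2, 1, 2, 1, 0).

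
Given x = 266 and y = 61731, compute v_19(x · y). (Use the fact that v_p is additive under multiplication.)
v_19(16420446) = 4

v_p(x) = 1 (factor: 266 = 19^1 · 14); v_p(y) = 3 (factor: 61731 = 19^3 · 9). Additivity: v_p(xy) = v_p(x) + v_p(y) = 1 + 3 = 4. (Direct check: xy = 16420446 = 19^4 · (126).)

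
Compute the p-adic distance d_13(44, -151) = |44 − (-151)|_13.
d_13(44, -151) = 1/13

Step 1 — x − y = 44 − (-151) = 195. Step 2 — v_13(195) = 1 (factor: 195 = (13^1 · 15); the sign does not affect v_p). Step 3 — |x − y|_13 = 13^{-1} = 1/13.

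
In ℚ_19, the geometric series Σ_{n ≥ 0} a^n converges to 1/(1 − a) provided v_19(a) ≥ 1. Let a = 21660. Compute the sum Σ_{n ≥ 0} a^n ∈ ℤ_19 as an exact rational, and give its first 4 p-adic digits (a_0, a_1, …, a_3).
Σ a^n = 1/(1 − a) = -1/21659;  first 4 digits = (1, 0, 3, 3)

v_19(a) = 2 ≥ 1, so the series converges in ℤ_19 to 1/(1 − a) = 1/(1 − 21660) = -1/21659. Expand this rational in ℤ_19: compute digits iteratively via d_i = x_i mod 19, x_{i+1} = (x_i − d_i)/19. The first 4 digits are (1, 0, 3, 3).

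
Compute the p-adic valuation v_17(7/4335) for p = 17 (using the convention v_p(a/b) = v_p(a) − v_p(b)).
v_17(7/4335) = -2

Factor powers of 17 from the numerator and denominator of the reduced fraction: 7 = 17^0 · 7 and 4335 = 17^2 · 15. Apply v_p(a/b) = v_p(a) − v_p(b): v_17(7/4335) = 0 − 2 = -2.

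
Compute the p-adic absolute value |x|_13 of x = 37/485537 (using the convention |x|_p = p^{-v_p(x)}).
|37/485537|_13 = 28561

Step 1 — compute v_13(x) by factoring powers of 13 out of the numerator and denominator: v_13(37/485537) = -4. Step 2 — apply |x|_p = p^{-v_p(x)} = 13^{4} = 28561.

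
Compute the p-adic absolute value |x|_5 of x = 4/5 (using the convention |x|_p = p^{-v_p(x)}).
|4/5|_5 = 5

Step 1 — compute v_5(x) by factoring powers of 5 out of the numerator and denominator: v_5(4/5) = -1. Step 2 — apply |x|_p = p^{-v_p(x)} = 5^{1} = 5.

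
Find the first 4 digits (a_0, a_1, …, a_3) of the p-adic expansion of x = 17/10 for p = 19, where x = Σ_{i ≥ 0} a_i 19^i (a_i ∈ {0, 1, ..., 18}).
(a_0, …, a_3) = (15, 5, 13, 5)

v_19(17/10) = 0 (numerator and denominator both coprime to 19), so x ∈ ℤ_19^×. Compute digits iteratively via a_i = x_i mod 19, x_{i+1} = (x_i − a_i)/19, with x_0 = x:
  x_0 = 17/10;  a_0 = 15;  x_1 = (x_0 − 15)/19 = -7/10
  x_1 = -7/10;  a_1 = 5;  x_2 = (x_1 − 5)/19 = -3/10
  x_2 = -3/10;  a_2 = 13;  x_3 = (x_2 − 13)/19 = -7/10
  x_3 = -7/10;  a_3 = 5;  x_4 = (x_3 − 5)/19 = -3/10
Digits: (15, 5, 13, 5).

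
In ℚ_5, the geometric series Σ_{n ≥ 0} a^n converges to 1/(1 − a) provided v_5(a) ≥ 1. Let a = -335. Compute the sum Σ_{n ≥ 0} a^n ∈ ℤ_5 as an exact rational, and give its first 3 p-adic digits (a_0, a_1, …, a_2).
Σ a^n = 1/(1 − a) = 1/336;  first 3 digits = (1, 3, 0)

v_5(a) = 1 ≥ 1, so the series converges in ℤ_5 to 1/(1 − a) = 1/(1 − (-335)) = 1/336. Expand this rational in ℤ_5: compute digits iteratively via d_i = x_i mod 5, x_{i+1} = (x_i − d_i)/5. The first 3 digits are (1, 3, 0).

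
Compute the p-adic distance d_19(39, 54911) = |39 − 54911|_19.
d_19(39, 54911) = 1/6859

Step 1 — x − y = 39 − 54911 = -54872. Step 2 — v_19(-54872) = 3 (factor: -54872 = −(19^3 · 8); the sign does not affect v_p). Step 3 — |x − y|_19 = 19^{-3} = 1/6859.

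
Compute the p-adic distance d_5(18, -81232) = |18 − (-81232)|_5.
d_5(18, -81232) = 1/3125

Step 1 — x − y = 18 − (-81232) = 81250. Step 2 — v_5(81250) = 5 (factor: 81250 = (5^5 · 26); the sign does not affect v_p). Step 3 — |x − y|_5 = 5^{-5} = 1/3125.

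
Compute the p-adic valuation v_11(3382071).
v_11(3382071) = 5

v_11(n) is the largest exponent k such that 11^k divides n. Factor out: 3382071 = 11^5 · 21. (Sign doesn't affect v_p.) So v_11(3382071) = 5.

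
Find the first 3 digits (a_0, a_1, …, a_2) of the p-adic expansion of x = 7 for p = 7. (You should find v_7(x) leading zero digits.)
(a_0, …, a_2) = (0, 1, 0)

v_7(7) = 1, so a_0 = ... = a_0 = 0. Factor out: x = 7^1 · u with u = 1 a unit in ℤ_7. Expand u iteratively via a_{v+i} = u_i mod 7, u_{i+1} = (u_i − a_{v+i})/7:
  u_0 = 1;  a_1 = 1;  u_1 = (u_0 − 1)/7 = 0
  u_1 = 0;  a_2 = 0;  u_2 = (u_1 − 0)/7 = 0
Digits: (0, 1, 0).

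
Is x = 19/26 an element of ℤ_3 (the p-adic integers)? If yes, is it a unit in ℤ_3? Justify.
x ∈ ℤ_3^× (unit); v_3(x) = 0

ℤ_3 = {x ∈ ℚ_3 : v_3(x) ≥ 0} and ℤ_3^× = {x ∈ ℤ_3 : v_3(x) = 0}. Here v_3(19/26) = v_3(num) − v_3(den) = 0; compare against these criteria.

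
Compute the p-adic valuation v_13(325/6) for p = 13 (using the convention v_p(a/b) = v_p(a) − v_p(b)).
v_13(325/6) = 1

Factor powers of 13 from the numerator and denominator of the reduced fraction: 325 = 13^1 · 25 and 6 = 13^0 · 6. Apply v_p(a/b) = v_p(a) − v_p(b): v_13(325/6) = 1 − 0 = 1.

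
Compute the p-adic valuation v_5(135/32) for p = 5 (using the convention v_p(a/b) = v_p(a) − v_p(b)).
v_5(135/32) = 1

Factor powers of 5 from the numerator and denominator of the reduced fraction: 135 = 5^1 · 27 and 32 = 5^0 · 32. Apply v_p(a/b) = v_p(a) − v_p(b): v_5(135/32) = 1 − 0 = 1.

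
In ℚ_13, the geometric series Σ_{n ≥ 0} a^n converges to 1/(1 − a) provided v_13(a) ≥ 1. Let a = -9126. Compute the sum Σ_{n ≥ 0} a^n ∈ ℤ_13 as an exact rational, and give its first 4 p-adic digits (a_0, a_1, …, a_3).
Σ a^n = 1/(1 − a) = 1/9127;  first 4 digits = (1, 0, 11, 8)

v_13(a) = 2 ≥ 1, so the series converges in ℤ_13 to 1/(1 − a) = 1/(1 − (-9126)) = 1/9127. Expand this rational in ℤ_13: compute digits iteratively via d_i = x_i mod 13, x_{i+1} = (x_i − d_i)/13. The first 4 digits are (1, 0, 11, 8).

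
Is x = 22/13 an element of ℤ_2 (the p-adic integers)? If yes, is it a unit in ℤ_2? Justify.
x ∈ ℤ_2 but not a unit; v_2(x) = 1 > 0

ℤ_2 = {x ∈ ℚ_2 : v_2(x) ≥ 0} and ℤ_2^× = {x ∈ ℤ_2 : v_2(x) = 0}. Here v_2(22/13) = v_2(num) − v_2(den) = 1; compare against these criteria.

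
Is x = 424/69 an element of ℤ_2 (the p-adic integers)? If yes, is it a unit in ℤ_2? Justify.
x ∈ ℤ_2 but not a unit; v_2(x) = 3 > 0

ℤ_2 = {x ∈ ℚ_2 : v_2(x) ≥ 0} and ℤ_2^× = {x ∈ ℤ_2 : v_2(x) = 0}. Here v_2(424/69) = v_2(num) − v_2(den) = 3; compare against these criteria.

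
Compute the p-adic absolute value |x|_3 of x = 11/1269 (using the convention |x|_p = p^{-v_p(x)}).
|11/1269|_3 = 27

Step 1 — compute v_3(x) by factoring powers of 3 out of the numerator and denominator: v_3(11/1269) = -3. Step 2 — apply |x|_p = p^{-v_p(x)} = 3^{3} = 27.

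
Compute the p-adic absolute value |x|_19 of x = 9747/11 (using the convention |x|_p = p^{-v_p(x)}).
|9747/11|_19 = 1/361

Step 1 — compute v_19(x) by factoring powers of 19 out of the numerator and denominator: v_19(9747/11) = 2. Step 2 — apply |x|_p = p^{-v_p(x)} = 19^{-2} = 1/361.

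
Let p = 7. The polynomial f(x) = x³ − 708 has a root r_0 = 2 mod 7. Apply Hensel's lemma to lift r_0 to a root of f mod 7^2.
r_1 = 44 (mod 49)

Hensel: r_{i+1} = r_i − f(r_i)/f′(r_i) mod 7^{i+2}, where f′(x) = 3x². Iterate:
  r_0 = 2 (mod 7)
  r_1 = 44 (mod 49)
Final: r = 44 with f(r) ≡ 0 mod 7^2.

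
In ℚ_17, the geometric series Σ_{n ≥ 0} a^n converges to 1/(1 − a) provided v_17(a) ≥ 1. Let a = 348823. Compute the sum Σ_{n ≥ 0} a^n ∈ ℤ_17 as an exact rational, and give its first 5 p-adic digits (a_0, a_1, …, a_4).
Σ a^n = 1/(1 − a) = -1/348822;  first 5 digits = (1, 0, 0, 3, 4)

v_17(a) = 3 ≥ 1, so the series converges in ℤ_17 to 1/(1 − a) = 1/(1 − 348823) = -1/348822. Expand this rational in ℤ_17: compute digits iteratively via d_i = x_i mod 17, x_{i+1} = (x_i − d_i)/17. The first 5 digits are (1, 0, 0, 3, 4).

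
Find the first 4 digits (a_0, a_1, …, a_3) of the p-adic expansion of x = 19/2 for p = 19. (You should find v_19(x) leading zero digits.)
(a_0, …, a_3) = (0, 10, 9, 9)

v_19(19/2) = 1, so a_0 = ... = a_0 = 0. Factor out: x = 19^1 · u with u = 1/2 a unit in ℤ_19. Expand u iteratively via a_{v+i} = u_i mod 19, u_{i+1} = (u_i − a_{v+i})/19:
  u_0 = 1/2;  a_1 = 10;  u_1 = (u_0 − 10)/19 = -1/2
  u_1 = -1/2;  a_2 = 9;  u_2 = (u_1 − 9)/19 = -1/2
  u_2 = -1/2;  a_3 = 9;  u_3 = (u_2 − 9)/19 = -1/2
Digits: (0, 10, 9, 9).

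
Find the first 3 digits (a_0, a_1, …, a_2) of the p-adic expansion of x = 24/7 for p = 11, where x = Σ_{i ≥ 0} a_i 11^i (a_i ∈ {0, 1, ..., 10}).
(a_0, …, a_2) = (5, 3, 6)

v_11(24/7) = 0 (numerator and denominator both coprime to 11), so x ∈ ℤ_11^×. Compute digits iteratively via a_i = x_i mod 11, x_{i+1} = (x_i − a_i)/11, with x_0 = x:
  x_0 = 24/7;  a_0 = 5;  x_1 = (x_0 − 5)/11 = -1/7
  x_1 = -1/7;  a_1 = 3;  x_2 = (x_1 − 3)/11 = -2/7
  x_2 = -2/7;  a_2 = 6;  x_3 = (x_2 − 6)/11 = -4/7
Digits: (5, 3, 6).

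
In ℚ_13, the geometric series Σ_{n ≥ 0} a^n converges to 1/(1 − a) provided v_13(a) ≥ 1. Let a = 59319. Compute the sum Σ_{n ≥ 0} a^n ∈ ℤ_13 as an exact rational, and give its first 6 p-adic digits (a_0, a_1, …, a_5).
Σ a^n = 1/(1 − a) = -1/59318;  first 6 digits = (1, 0, 0, 1, 2, 0)

v_13(a) = 3 ≥ 1, so the series converges in ℤ_13 to 1/(1 − a) = 1/(1 − 59319) = -1/59318. Expand this rational in ℤ_13: compute digits iteratively via d_i = x_i mod 13, x_{i+1} = (x_i − d_i)/13. The first 6 digits are (1, 0, 0, 1, 2, 0).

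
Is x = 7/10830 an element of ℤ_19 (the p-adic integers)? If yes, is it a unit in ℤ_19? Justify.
x ∉ ℤ_19 (v_19(x) = -2 < 0)

ℤ_19 = {x ∈ ℚ_19 : v_19(x) ≥ 0} and ℤ_19^× = {x ∈ ℤ_19 : v_19(x) = 0}. Here v_19(7/10830) = v_19(num) − v_19(den) = -2; compare against these criteria.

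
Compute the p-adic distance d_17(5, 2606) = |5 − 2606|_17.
d_17(5, 2606) = 1/289

Step 1 — x − y = 5 − 2606 = -2601. Step 2 — v_17(-2601) = 2 (factor: -2601 = −(17^2 · 9); the sign does not affect v_p). Step 3 — |x − y|_17 = 17^{-2} = 1/289.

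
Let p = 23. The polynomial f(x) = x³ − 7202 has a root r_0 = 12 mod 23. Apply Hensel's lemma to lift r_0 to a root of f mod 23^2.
r_1 = 81 (mod 529)

Hensel: r_{i+1} = r_i − f(r_i)/f′(r_i) mod 23^{i+2}, where f′(x) = 3x². Iterate:
  r_0 = 12 (mod 23)
  r_1 = 81 (mod 529)
Final: r = 81 with f(r) ≡ 0 mod 23^2.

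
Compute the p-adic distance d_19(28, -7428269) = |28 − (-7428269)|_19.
d_19(28, -7428269) = 1/2476099

Step 1 — x − y = 28 − (-7428269) = 7428297. Step 2 — v_19(7428297) = 5 (factor: 7428297 = (19^5 · 3); the sign does not affect v_p). Step 3 — |x − y|_19 = 19^{-5} = 1/2476099.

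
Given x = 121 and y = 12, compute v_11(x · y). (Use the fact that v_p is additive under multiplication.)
v_11(1452) = 2

v_p(x) = 2 (factor: 121 = 11^2 · 1); v_p(y) = 0 (factor: 12 = 11^0 · 12). Additivity: v_p(xy) = v_p(x) + v_p(y) = 2 + 0 = 2. (Direct check: xy = 1452 = 11^2 · (12).)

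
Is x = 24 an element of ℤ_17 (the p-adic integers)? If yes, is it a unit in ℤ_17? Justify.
x ∈ ℤ_17^× (unit); v_17(x) = 0

ℤ_17 = {x ∈ ℚ_17 : v_17(x) ≥ 0} and ℤ_17^× = {x ∈ ℤ_17 : v_17(x) = 0}. Here v_17(24) = v_17(num) − v_17(den) = 0; compare against these criteria.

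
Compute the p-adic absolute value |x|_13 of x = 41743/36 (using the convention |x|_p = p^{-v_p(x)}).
|41743/36|_13 = 1/2197

Step 1 — compute v_13(x) by factoring powers of 13 out of the numerator and denominator: v_13(41743/36) = 3. Step 2 — apply |x|_p = p^{-v_p(x)} = 13^{-3} = 1/2197.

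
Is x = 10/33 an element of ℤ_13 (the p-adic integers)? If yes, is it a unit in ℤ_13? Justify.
x ∈ ℤ_13^× (unit); v_13(x) = 0

ℤ_13 = {x ∈ ℚ_13 : v_13(x) ≥ 0} and ℤ_13^× = {x ∈ ℤ_13 : v_13(x) = 0}. Here v_13(10/33) = v_13(num) − v_13(den) = 0; compare against these criteria.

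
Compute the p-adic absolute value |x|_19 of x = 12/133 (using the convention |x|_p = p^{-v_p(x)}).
|12/133|_19 = 19

Step 1 — compute v_19(x) by factoring powers of 19 out of the numerator and denominator: v_19(12/133) = -1. Step 2 — apply |x|_p = p^{-v_p(x)} = 19^{1} = 19.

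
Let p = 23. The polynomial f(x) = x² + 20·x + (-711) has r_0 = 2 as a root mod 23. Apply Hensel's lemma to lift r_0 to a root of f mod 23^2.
r_1 = 140 (mod 529)

Hensel: r_{i+1} = r_i − f(r_i)·(f′(r_i))^{-1} mod 23^{i+2}, f′(x) = 2x + 20. Iterate:
  r_0 = 2 (mod 23)
  r_1 = 140 (mod 529)
Final: r = 140 satisfies f(r) ≡ 0 mod 23^2.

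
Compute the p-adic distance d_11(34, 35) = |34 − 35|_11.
d_11(34, 35) = 1

Step 1 — x − y = 34 − 35 = -1. Step 2 — v_11(-1) = 0 (factor: -1 = −(11^0 · 1); the sign does not affect v_p). Step 3 — |x − y|_11 = 11^{0} = 1.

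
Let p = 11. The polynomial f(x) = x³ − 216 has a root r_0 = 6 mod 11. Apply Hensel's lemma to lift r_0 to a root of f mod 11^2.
r_1 = 6 (mod 121)

Hensel: r_{i+1} = r_i − f(r_i)/f′(r_i) mod 11^{i+2}, where f′(x) = 3x². Iterate:
  r_0 = 6 (mod 11)
  r_1 = 6 (mod 121)
Final: r = 6 with f(r) ≡ 0 mod 11^2.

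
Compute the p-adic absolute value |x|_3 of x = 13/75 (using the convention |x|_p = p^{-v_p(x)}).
|13/75|_3 = 3

Step 1 — compute v_3(x) by factoring powers of 3 out of the numerator and denominator: v_3(13/75) = -1. Step 2 — apply |x|_p = p^{-v_p(x)} = 3^{1} = 3.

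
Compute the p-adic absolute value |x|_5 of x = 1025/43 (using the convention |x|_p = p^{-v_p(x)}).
|1025/43|_5 = 1/25

Step 1 — compute v_5(x) by factoring powers of 5 out of the numerator and denominator: v_5(1025/43) = 2. Step 2 — apply |x|_p = p^{-v_p(x)} = 5^{-2} = 1/25.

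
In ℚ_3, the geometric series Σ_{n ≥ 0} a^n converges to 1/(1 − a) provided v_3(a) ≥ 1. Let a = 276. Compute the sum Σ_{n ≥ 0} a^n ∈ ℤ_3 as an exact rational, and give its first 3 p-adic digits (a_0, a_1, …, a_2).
Σ a^n = 1/(1 − a) = -1/275;  first 3 digits = (1, 2, 1)

v_3(a) = 1 ≥ 1, so the series converges in ℤ_3 to 1/(1 − a) = 1/(1 − 276) = -1/275. Expand this rational in ℤ_3: compute digits iteratively via d_i = x_i mod 3, x_{i+1} = (x_i − d_i)/3. The first 3 digits are (1, 2, 1).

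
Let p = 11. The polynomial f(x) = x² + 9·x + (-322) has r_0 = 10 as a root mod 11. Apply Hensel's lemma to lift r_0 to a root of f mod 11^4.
r_3 = 14618 (mod 14641)

Hensel: r_{i+1} = r_i − f(r_i)·(f′(r_i))^{-1} mod 11^{i+2}, f′(x) = 2x + 9. Iterate:
  r_0 = 10 (mod 11)
  r_1 = 98 (mod 121)
  r_2 = 1308 (mod 1331)
  r_3 = 14618 (mod 14641)
Final: r = 14618 satisfies f(r) ≡ 0 mod 11^4.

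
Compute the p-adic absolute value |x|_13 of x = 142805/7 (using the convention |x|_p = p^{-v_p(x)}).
|142805/7|_13 = 1/28561

Step 1 — compute v_13(x) by factoring powers of 13 out of the numerator and denominator: v_13(142805/7) = 4. Step 2 — apply |x|_p = p^{-v_p(x)} = 13^{-4} = 1/28561.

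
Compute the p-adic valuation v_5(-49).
v_5(-49) = 0

v_5(n) is the largest exponent k such that 5^k divides n. Factor out: -49 = -5^0 · 49. (Sign doesn't affect v_p.) So v_5(-49) = 0.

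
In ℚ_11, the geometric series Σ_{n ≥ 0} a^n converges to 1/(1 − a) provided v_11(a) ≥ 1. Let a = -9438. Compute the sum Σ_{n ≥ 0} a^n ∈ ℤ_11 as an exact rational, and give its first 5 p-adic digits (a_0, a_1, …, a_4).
Σ a^n = 1/(1 − a) = 1/9439;  first 5 digits = (1, 0, 10, 3, 0)

v_11(a) = 2 ≥ 1, so the series converges in ℤ_11 to 1/(1 − a) = 1/(1 − (-9438)) = 1/9439. Expand this rational in ℤ_11: compute digits iteratively via d_i = x_i mod 11, x_{i+1} = (x_i − d_i)/11. The first 5 digits are (1, 0, 10, 3, 0).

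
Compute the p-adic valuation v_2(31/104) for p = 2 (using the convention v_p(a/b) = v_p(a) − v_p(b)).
v_2(31/104) = -3

Factor powers of 2 from the numerator and denominator of the reduced fraction: 31 = 2^0 · 31 and 104 = 2^3 · 13. Apply v_p(a/b) = v_p(a) − v_p(b): v_2(31/104) = 0 − 3 = -3.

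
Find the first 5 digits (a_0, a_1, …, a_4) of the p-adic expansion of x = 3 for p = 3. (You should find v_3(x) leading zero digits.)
(a_0, …, a_4) = (0, 1, 0, 0, 0)

v_3(3) = 1, so a_0 = ... = a_0 = 0. Factor out: x = 3^1 · u with u = 1 a unit in ℤ_3. Expand u iteratively via a_{v+i} = u_i mod 3, u_{i+1} = (u_i − a_{v+i})/3:
  u_0 = 1;  a_1 = 1;  u_1 = (u_0 − 1)/3 = 0
  u_1 = 0;  a_2 = 0;  u_2 = (u_1 − 0)/3 = 0
  u_2 = 0;  a_3 = 0;  u_3 = (u_2 − 0)/3 = 0
  u_3 = 0;  a_4 = 0;  u_4 = (u_3 − 0)/3 = 0
Digits: (0, 1, 0, 0, 0).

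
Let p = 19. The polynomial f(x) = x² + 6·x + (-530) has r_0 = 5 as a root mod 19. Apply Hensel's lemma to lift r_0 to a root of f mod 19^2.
r_1 = 328 (mod 361)

Hensel: r_{i+1} = r_i − f(r_i)·(f′(r_i))^{-1} mod 19^{i+2}, f′(x) = 2x + 6. Iterate:
  r_0 = 5 (mod 19)
  r_1 = 328 (mod 361)
Final: r = 328 satisfies f(r) ≡ 0 mod 19^2.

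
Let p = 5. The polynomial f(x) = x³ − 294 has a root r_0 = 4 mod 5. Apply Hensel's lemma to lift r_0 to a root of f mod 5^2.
r_1 = 14 (mod 25)

Hensel: r_{i+1} = r_i − f(r_i)/f′(r_i) mod 5^{i+2}, where f′(x) = 3x². Iterate:
  r_0 = 4 (mod 5)
  r_1 = 14 (mod 25)
Final: r = 14 with f(r) ≡ 0 mod 5^2.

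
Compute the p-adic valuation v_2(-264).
v_2(-264) = 3

v_2(n) is the largest exponent k such that 2^k divides n. Factor out: -264 = -2^3 · 33. (Sign doesn't affect v_p.) So v_2(-264) = 3.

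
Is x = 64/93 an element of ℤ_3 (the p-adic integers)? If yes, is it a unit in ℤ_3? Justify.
x ∉ ℤ_3 (v_3(x) = -1 < 0)

ℤ_3 = {x ∈ ℚ_3 : v_3(x) ≥ 0} and ℤ_3^× = {x ∈ ℤ_3 : v_3(x) = 0}. Here v_3(64/93) = v_3(num) − v_3(den) = -1; compare against these criteria.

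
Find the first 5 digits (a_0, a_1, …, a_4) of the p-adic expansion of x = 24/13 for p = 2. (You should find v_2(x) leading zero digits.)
(a_0, …, a_4) = (0, 0, 0, 1, 1)

v_2(24/13) = 3, so a_0 = ... = a_2 = 0. Factor out: x = 2^3 · u with u = 3/13 a unit in ℤ_2. Expand u iteratively via a_{v+i} = u_i mod 2, u_{i+1} = (u_i − a_{v+i})/2:
  u_0 = 3/13;  a_3 = 1;  u_1 = (u_0 − 1)/2 = -5/13
  u_1 = -5/13;  a_4 = 1;  u_2 = (u_1 − 1)/2 = -9/13
Digits: (0, 0, 0, 1, 1).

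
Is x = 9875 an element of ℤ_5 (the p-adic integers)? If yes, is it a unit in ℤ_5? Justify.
x ∈ ℤ_5 but not a unit; v_5(x) = 3 > 0

ℤ_5 = {x ∈ ℚ_5 : v_5(x) ≥ 0} and ℤ_5^× = {x ∈ ℤ_5 : v_5(x) = 0}. Here v_5(9875) = v_5(num) − v_5(den) = 3; compare against these criteria.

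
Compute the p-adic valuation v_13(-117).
v_13(-117) = 1

v_13(n) is the largest exponent k such that 13^k divides n. Factor out: -117 = -13^1 · 9. (Sign doesn't affect v_p.) So v_13(-117) = 1.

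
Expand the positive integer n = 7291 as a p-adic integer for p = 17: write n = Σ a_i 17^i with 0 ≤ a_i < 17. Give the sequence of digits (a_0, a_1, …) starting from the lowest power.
(a_0, a_1, …) = (15, 3, 8, 1)

Repeated division by 17 gives the digits low-to-high: 7291 = 15 + 3·17^1 + 8·17^2 + 1·17^3. Digit sequence: (15, 3, 8, 1).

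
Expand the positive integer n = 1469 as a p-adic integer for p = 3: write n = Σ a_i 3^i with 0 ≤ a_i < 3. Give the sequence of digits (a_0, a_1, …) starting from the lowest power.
(a_0, a_1, …) = (2, 0, 1, 0, 0, 0, 2)

Repeated division by 3 gives the digits low-to-high: 1469 = 2 + 1·3^2 + 2·3^6. Digit sequence: (2, 0, 1, 0, 0, 0, 2).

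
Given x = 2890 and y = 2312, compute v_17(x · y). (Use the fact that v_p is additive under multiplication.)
v_17(6681680) = 4

v_p(x) = 2 (factor: 2890 = 17^2 · 10); v_p(y) = 2 (factor: 2312 = 17^2 · 8). Additivity: v_p(xy) = v_p(x) + v_p(y) = 2 + 2 = 4. (Direct check: xy = 6681680 = 17^4 · (80).)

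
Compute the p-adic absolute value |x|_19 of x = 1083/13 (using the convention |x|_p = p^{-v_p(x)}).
|1083/13|_19 = 1/361

Step 1 — compute v_19(x) by factoring powers of 19 out of the numerator and denominator: v_19(1083/13) = 2. Step 2 — apply |x|_p = p^{-v_p(x)} = 19^{-2} = 1/361.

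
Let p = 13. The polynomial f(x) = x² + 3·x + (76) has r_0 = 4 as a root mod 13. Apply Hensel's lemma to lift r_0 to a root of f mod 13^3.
r_2 = 1746 (mod 2197)

Hensel: r_{i+1} = r_i − f(r_i)·(f′(r_i))^{-1} mod 13^{i+2}, f′(x) = 2x + 3. Iterate:
  r_0 = 4 (mod 13)
  r_1 = 56 (mod 169)
  r_2 = 1746 (mod 2197)
Final: r = 1746 satisfies f(r) ≡ 0 mod 13^3.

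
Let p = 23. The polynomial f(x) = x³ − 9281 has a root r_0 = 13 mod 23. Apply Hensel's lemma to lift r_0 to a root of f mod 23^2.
r_1 = 220 (mod 529)

Hensel: r_{i+1} = r_i − f(r_i)/f′(r_i) mod 23^{i+2}, where f′(x) = 3x². Iterate:
  r_0 = 13 (mod 23)
  r_1 = 220 (mod 529)
Final: r = 220 with f(r) ≡ 0 mod 23^2.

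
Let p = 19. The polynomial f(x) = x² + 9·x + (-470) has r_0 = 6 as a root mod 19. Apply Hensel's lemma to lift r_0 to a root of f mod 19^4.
r_3 = 96944 (mod 130321)

Hensel: r_{i+1} = r_i − f(r_i)·(f′(r_i))^{-1} mod 19^{i+2}, f′(x) = 2x + 9. Iterate:
  r_0 = 6 (mod 19)
  r_1 = 196 (mod 361)
  r_2 = 918 (mod 6859)
  r_3 = 96944 (mod 130321)
Final: r = 96944 satisfies f(r) ≡ 0 mod 19^4.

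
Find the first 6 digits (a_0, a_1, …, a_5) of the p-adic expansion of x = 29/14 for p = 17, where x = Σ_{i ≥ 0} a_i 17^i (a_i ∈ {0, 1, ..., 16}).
(a_0, …, a_5) = (13, 3, 1, 6, 13, 15)

v_17(29/14) = 0 (numerator and denominator both coprime to 17), so x ∈ ℤ_17^×. Compute digits iteratively via a_i = x_i mod 17, x_{i+1} = (x_i − a_i)/17, with x_0 = x:
  x_0 = 29/14;  a_0 = 13;  x_1 = (x_0 − 13)/17 = -9/14
  x_1 = -9/14;  a_1 = 3;  x_2 = (x_1 − 3)/17 = -3/14
  x_2 = -3/14;  a_2 = 1;  x_3 = (x_2 − 1)/17 = -1/14
  x_3 = -1/14;  a_3 = 6;  x_4 = (x_3 − 6)/17 = -5/14
  x_4 = -5/14;  a_4 = 13;  x_5 = (x_4 − 13)/17 = -11/14
  x_5 = -11/14;  a_5 = 15;  x_6 = (x_5 − 15)/17 = -13/14
Digits: (13, 3, 1, 6, 13, 15).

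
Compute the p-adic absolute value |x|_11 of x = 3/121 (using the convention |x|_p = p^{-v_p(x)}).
|3/121|_11 = 121

Step 1 — compute v_11(x) by factoring powers of 11 out of the numerator and denominator: v_11(3/121) = -2. Step 2 — apply |x|_p = p^{-v_p(x)} = 11^{2} = 121.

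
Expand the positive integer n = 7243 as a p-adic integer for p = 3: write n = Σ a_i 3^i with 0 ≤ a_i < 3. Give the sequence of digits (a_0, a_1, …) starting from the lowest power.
(a_0, a_1, …) = (1, 2, 0, 1, 2, 2, 0, 0, 1)

Repeated division by 3 gives the digits low-to-high: 7243 = 1 + 2·3^1 + 1·3^3 + 2·3^4 + 2·3^5 + 1·3^8. Digit sequence: (1, 2, 0, 1, 2, 2, 0, 0, 1).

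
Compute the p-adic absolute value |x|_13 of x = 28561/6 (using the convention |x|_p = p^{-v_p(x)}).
|28561/6|_13 = 1/28561

Step 1 — compute v_13(x) by factoring powers of 13 out of the numerator and denominator: v_13(28561/6) = 4. Step 2 — apply |x|_p = p^{-v_p(x)} = 13^{-4} = 1/28561.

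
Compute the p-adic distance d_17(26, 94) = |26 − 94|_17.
d_17(26, 94) = 1/17

Step 1 — x − y = 26 − 94 = -68. Step 2 — v_17(-68) = 1 (factor: -68 = −(17^1 · 4); the sign does not affect v_p). Step 3 — |x − y|_17 = 17^{-1} = 1/17.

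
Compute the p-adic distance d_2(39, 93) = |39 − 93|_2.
d_2(39, 93) = 1/2

Step 1 — x − y = 39 − 93 = -54. Step 2 — v_2(-54) = 1 (factor: -54 = −(2^1 · 27); the sign does not affect v_p). Step 3 — |x − y|_2 = 2^{-1} = 1/2.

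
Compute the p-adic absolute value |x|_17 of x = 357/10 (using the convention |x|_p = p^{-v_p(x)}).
|357/10|_17 = 1/17

Step 1 — compute v_17(x) by factoring powers of 17 out of the numerator and denominator: v_17(357/10) = 1. Step 2 — apply |x|_p = p^{-v_p(x)} = 17^{-1} = 1/17.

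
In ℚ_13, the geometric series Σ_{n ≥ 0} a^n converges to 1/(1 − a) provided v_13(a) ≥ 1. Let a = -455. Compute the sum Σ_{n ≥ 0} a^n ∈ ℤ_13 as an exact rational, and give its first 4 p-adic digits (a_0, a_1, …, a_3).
Σ a^n = 1/(1 − a) = 1/456;  first 4 digits = (1, 4, 0, 2)

v_13(a) = 1 ≥ 1, so the series converges in ℤ_13 to 1/(1 − a) = 1/(1 − (-455)) = 1/456. Expand this rational in ℤ_13: compute digits iteratively via d_i = x_i mod 13, x_{i+1} = (x_i − d_i)/13. The first 4 digits are (1, 4, 0, 2).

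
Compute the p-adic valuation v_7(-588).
v_7(-588) = 2

v_7(n) is the largest exponent k such that 7^k divides n. Factor out: -588 = -7^2 · 12. (Sign doesn't affect v_p.) So v_7(-588) = 2.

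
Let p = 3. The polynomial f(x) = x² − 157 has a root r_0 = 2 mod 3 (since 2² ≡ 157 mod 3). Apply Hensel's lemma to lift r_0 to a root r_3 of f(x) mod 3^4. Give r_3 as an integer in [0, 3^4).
r_3 = 20 (mod 81)

Hensel's recurrence: r_{i+1} = r_i − f(r_i)·(f′(r_i))^{-1} mod 3^{i+2}, with f′(x) = 2x. Iterate:
  r_0 = 2 (mod 3)
  r_1 = 2 (mod 9)
  r_2 = 20 (mod 27)
  r_3 = 20 (mod 81)
Final: r_3 = 20, and one checks f(r_3) ≡ 0 mod 3^4.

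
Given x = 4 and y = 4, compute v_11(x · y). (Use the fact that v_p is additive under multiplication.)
v_11(16) = 0

v_p(x) = 0 (factor: 4 = 11^0 · 4); v_p(y) = 0 (factor: 4 = 11^0 · 4). Additivity: v_p(xy) = v_p(x) + v_p(y) = 0 + 0 = 0. (Direct check: xy = 16 = 11^0 · (16).)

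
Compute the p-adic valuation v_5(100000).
v_5(100000) = 5

v_5(n) is the largest exponent k such that 5^k divides n. Factor out: 100000 = 5^5 · 32. (Sign doesn't affect v_p.) So v_5(100000) = 5.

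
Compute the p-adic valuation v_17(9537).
v_17(9537) = 2

v_17(n) is the largest exponent k such that 17^k divides n. Factor out: 9537 = 17^2 · 33. (Sign doesn't affect v_p.) So v_17(9537) = 2.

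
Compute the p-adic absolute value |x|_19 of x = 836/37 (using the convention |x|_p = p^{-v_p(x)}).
|836/37|_19 = 1/19

Step 1 — compute v_19(x) by factoring powers of 19 out of the numerator and denominator: v_19(836/37) = 1. Step 2 — apply |x|_p = p^{-v_p(x)} = 19^{-1} = 1/19.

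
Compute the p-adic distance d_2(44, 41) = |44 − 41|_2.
d_2(44, 41) = 1

Step 1 — x − y = 44 − 41 = 3. Step 2 — v_2(3) = 0 (factor: 3 = (2^0 · 3); the sign does not affect v_p). Step 3 — |x − y|_2 = 2^{0} = 1.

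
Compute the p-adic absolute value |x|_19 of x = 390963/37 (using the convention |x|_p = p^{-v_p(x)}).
|390963/37|_19 = 1/130321

Step 1 — compute v_19(x) by factoring powers of 19 out of the numerator and denominator: v_19(390963/37) = 4. Step 2 — apply |x|_p = p^{-v_p(x)} = 19^{-4} = 1/130321.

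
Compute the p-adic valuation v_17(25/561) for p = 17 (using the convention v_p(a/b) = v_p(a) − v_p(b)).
v_17(25/561) = -1

Factor powers of 17 from the numerator and denominator of the reduced fraction: 25 = 17^0 · 25 and 561 = 17^1 · 33. Apply v_p(a/b) = v_p(a) − v_p(b): v_17(25/561) = 0 − 1 = -1.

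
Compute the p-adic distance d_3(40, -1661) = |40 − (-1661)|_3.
d_3(40, -1661) = 1/243

Step 1 — x − y = 40 − (-1661) = 1701. Step 2 — v_3(1701) = 5 (factor: 1701 = (3^5 · 7); the sign does not affect v_p). Step 3 — |x − y|_3 = 3^{-5} = 1/243.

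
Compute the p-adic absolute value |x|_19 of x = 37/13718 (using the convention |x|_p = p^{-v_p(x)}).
|37/13718|_19 = 6859

Step 1 — compute v_19(x) by factoring powers of 19 out of the numerator and denominator: v_19(37/13718) = -3. Step 2 — apply |x|_p = p^{-v_p(x)} = 19^{3} = 6859.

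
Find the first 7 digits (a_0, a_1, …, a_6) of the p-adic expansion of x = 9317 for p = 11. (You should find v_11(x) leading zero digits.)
(a_0, …, a_6) = (0, 0, 0, 7, 0, 0, 0)

v_11(9317) = 3, so a_0 = ... = a_2 = 0. Factor out: x = 11^3 · u with u = 7 a unit in ℤ_11. Expand u iteratively via a_{v+i} = u_i mod 11, u_{i+1} = (u_i − a_{v+i})/11:
  u_0 = 7;  a_3 = 7;  u_1 = (u_0 − 7)/11 = 0
  u_1 = 0;  a_4 = 0;  u_2 = (u_1 − 0)/11 = 0
  u_2 = 0;  a_5 = 0;  u_3 = (u_2 − 0)/11 = 0
  u_3 = 0;  a_6 = 0;  u_4 = (u_3 − 0)/11 = 0
Digits: (0, 0, 0, 7, 0, 0, 0).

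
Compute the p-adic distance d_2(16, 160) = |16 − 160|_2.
d_2(16, 160) = 1/16

Step 1 — x − y = 16 − 160 = -144. Step 2 — v_2(-144) = 4 (factor: -144 = −(2^4 · 9); the sign does not affect v_p). Step 3 — |x − y|_2 = 2^{-4} = 1/16.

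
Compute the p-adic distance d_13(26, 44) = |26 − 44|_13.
d_13(26, 44) = 1

Step 1 — x − y = 26 − 44 = -18. Step 2 — v_13(-18) = 0 (factor: -18 = −(13^0 · 18); the sign does not affect v_p). Step 3 — |x − y|_13 = 13^{0} = 1.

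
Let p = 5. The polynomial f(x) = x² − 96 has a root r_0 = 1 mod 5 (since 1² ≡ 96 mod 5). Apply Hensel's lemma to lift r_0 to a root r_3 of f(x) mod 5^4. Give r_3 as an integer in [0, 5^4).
r_3 = 436 (mod 625)

Hensel's recurrence: r_{i+1} = r_i − f(r_i)·(f′(r_i))^{-1} mod 5^{i+2}, with f′(x) = 2x. Iterate:
  r_0 = 1 (mod 5)
  r_1 = 11 (mod 25)
  r_2 = 61 (mod 125)
  r_3 = 436 (mod 625)
Final: r_3 = 436, and one checks f(r_3) ≡ 0 mod 5^4.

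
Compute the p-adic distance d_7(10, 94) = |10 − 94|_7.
d_7(10, 94) = 1/7

Step 1 — x − y = 10 − 94 = -84. Step 2 — v_7(-84) = 1 (factor: -84 = −(7^1 · 12); the sign does not affect v_p). Step 3 — |x − y|_7 = 7^{-1} = 1/7.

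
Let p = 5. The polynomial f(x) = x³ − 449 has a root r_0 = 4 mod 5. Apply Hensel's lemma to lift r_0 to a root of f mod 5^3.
r_2 = 24 (mod 125)

Hensel: r_{i+1} = r_i − f(r_i)/f′(r_i) mod 5^{i+2}, where f′(x) = 3x². Iterate:
  r_0 = 4 (mod 5)
  r_1 = 24 (mod 25)
  r_2 = 24 (mod 125)
Final: r = 24 with f(r) ≡ 0 mod 5^3.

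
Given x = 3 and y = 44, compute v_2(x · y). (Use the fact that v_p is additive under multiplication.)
v_2(132) = 2

v_p(x) = 0 (factor: 3 = 2^0 · 3); v_p(y) = 2 (factor: 44 = 2^2 · 11). Additivity: v_p(xy) = v_p(x) + v_p(y) = 0 + 2 = 2. (Direct check: xy = 132 = 2^2 · (33).)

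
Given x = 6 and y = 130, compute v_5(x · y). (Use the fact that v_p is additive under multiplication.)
v_5(780) = 1

v_p(x) = 0 (factor: 6 = 5^0 · 6); v_p(y) = 1 (factor: 130 = 5^1 · 26). Additivity: v_p(xy) = v_p(x) + v_p(y) = 0 + 1 = 1. (Direct check: xy = 780 = 5^1 · (156).)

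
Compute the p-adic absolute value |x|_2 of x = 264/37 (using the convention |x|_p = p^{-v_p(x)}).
|264/37|_2 = 1/8

Step 1 — compute v_2(x) by factoring powers of 2 out of the numerator and denominator: v_2(264/37) = 3. Step 2 — apply |x|_p = p^{-v_p(x)} = 2^{-3} = 1/8.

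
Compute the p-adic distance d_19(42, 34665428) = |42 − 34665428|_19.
d_19(42, 34665428) = 1/2476099

Step 1 — x − y = 42 − 34665428 = -34665386. Step 2 — v_19(-34665386) = 5 (factor: -34665386 = −(19^5 · 14); the sign does not affect v_p). Step 3 — |x − y|_19 = 19^{-5} = 1/2476099.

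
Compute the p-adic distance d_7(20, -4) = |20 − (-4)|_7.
d_7(20, -4) = 1

Step 1 — x − y = 20 − (-4) = 24. Step 2 — v_7(24) = 0 (factor: 24 = (7^0 · 24); the sign does not affect v_p). Step 3 — |x − y|_7 = 7^{0} = 1.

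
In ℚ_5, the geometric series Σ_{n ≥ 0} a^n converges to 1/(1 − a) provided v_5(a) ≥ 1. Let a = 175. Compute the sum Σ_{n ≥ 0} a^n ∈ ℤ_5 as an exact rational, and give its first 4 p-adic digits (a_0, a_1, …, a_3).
Σ a^n = 1/(1 − a) = -1/174;  first 4 digits = (1, 0, 2, 1)

v_5(a) = 2 ≥ 1, so the series converges in ℤ_5 to 1/(1 − a) = 1/(1 − 175) = -1/174. Expand this rational in ℤ_5: compute digits iteratively via d_i = x_i mod 5, x_{i+1} = (x_i − d_i)/5. The first 4 digits are (1, 0, 2, 1).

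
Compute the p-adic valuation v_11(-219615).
v_11(-219615) = 4

v_11(n) is the largest exponent k such that 11^k divides n. Factor out: -219615 = -11^4 · 15. (Sign doesn't affect v_p.) So v_11(-219615) = 4.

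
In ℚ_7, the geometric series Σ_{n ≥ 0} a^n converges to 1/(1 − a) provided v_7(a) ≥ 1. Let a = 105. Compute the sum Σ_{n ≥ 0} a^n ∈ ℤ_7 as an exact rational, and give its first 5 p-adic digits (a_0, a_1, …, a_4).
Σ a^n = 1/(1 − a) = -1/104;  first 5 digits = (1, 1, 3, 5, 4)

v_7(a) = 1 ≥ 1, so the series converges in ℤ_7 to 1/(1 − a) = 1/(1 − 105) = -1/104. Expand this rational in ℤ_7: compute digits iteratively via d_i = x_i mod 7, x_{i+1} = (x_i − d_i)/7. The first 5 digits are (1, 1, 3, 5, 4).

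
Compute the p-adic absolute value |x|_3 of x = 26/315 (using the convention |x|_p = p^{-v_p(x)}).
|26/315|_3 = 9

Step 1 — compute v_3(x) by factoring powers of 3 out of the numerator and denominator: v_3(26/315) = -2. Step 2 — apply |x|_p = p^{-v_p(x)} = 3^{2} = 9.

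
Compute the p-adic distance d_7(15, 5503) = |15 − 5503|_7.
d_7(15, 5503) = 1/343

Step 1 — x − y = 15 − 5503 = -5488. Step 2 — v_7(-5488) = 3 (factor: -5488 = −(7^3 · 16); the sign does not affect v_p). Step 3 — |x − y|_7 = 7^{-3} = 1/343.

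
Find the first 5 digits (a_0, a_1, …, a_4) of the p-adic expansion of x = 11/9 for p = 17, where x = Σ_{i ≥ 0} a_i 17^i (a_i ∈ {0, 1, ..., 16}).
(a_0, …, a_4) = (5, 13, 3, 13, 3)

v_17(11/9) = 0 (numerator and denominator both coprime to 17), so x ∈ ℤ_17^×. Compute digits iteratively via a_i = x_i mod 17, x_{i+1} = (x_i − a_i)/17, with x_0 = x:
  x_0 = 11/9;  a_0 = 5;  x_1 = (x_0 − 5)/17 = -2/9
  x_1 = -2/9;  a_1 = 13;  x_2 = (x_1 − 13)/17 = -7/9
  x_2 = -7/9;  a_2 = 3;  x_3 = (x_2 − 3)/17 = -2/9
  x_3 = -2/9;  a_3 = 13;  x_4 = (x_3 − 13)/17 = -7/9
  x_4 = -7/9;  a_4 = 3;  x_5 = (x_4 − 3)/17 = -2/9
Digits: (5, 13, 3, 13, 3).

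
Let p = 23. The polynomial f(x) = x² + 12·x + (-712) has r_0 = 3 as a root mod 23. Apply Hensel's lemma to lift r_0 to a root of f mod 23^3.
r_2 = 187 (mod 12167)

Hensel: r_{i+1} = r_i − f(r_i)·(f′(r_i))^{-1} mod 23^{i+2}, f′(x) = 2x + 12. Iterate:
  r_0 = 3 (mod 23)
  r_1 = 187 (mod 529)
  r_2 = 187 (mod 12167)
Final: r = 187 satisfies f(r) ≡ 0 mod 23^3.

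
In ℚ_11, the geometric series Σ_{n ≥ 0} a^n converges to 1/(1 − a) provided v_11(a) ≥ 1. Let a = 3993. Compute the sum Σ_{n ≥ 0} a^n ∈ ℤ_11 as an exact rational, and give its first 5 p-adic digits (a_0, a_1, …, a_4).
Σ a^n = 1/(1 − a) = -1/3992;  first 5 digits = (1, 0, 0, 3, 0)

v_11(a) = 3 ≥ 1, so the series converges in ℤ_11 to 1/(1 − a) = 1/(1 − 3993) = -1/3992. Expand this rational in ℤ_11: compute digits iteratively via d_i = x_i mod 11, x_{i+1} = (x_i − d_i)/11. The first 5 digits are (1, 0, 0, 3, 0).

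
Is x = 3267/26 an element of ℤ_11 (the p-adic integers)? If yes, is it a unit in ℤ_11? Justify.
x ∈ ℤ_11 but not a unit; v_11(x) = 2 > 0

ℤ_11 = {x ∈ ℚ_11 : v_11(x) ≥ 0} and ℤ_11^× = {x ∈ ℤ_11 : v_11(x) = 0}. Here v_11(3267/26) = v_11(num) − v_11(den) = 2; compare against these criteria.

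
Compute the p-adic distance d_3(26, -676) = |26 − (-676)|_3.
d_3(26, -676) = 1/27

Step 1 — x − y = 26 − (-676) = 702. Step 2 — v_3(702) = 3 (factor: 702 = (3^3 · 26); the sign does not affect v_p). Step 3 — |x − y|_3 = 3^{-3} = 1/27.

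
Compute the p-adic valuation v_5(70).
v_5(70) = 1

v_5(n) is the largest exponent k such that 5^k divides n. Factor out: 70 = 5^1 · 14. (Sign doesn't affect v_p.) So v_5(70) = 1.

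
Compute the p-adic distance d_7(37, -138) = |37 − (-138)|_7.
d_7(37, -138) = 1/7

Step 1 — x − y = 37 − (-138) = 175. Step 2 — v_7(175) = 1 (factor: 175 = (7^1 · 25); the sign does not affect v_p). Step 3 — |x − y|_7 = 7^{-1} = 1/7.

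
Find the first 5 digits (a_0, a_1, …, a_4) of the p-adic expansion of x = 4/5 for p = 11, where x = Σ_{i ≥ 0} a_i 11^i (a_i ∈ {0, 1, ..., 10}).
(a_0, …, a_4) = (3, 2, 2, 2, 2)

v_11(4/5) = 0 (numerator and denominator both coprime to 11), so x ∈ ℤ_11^×. Compute digits iteratively via a_i = x_i mod 11, x_{i+1} = (x_i − a_i)/11, with x_0 = x:
  x_0 = 4/5;  a_0 = 3;  x_1 = (x_0 − 3)/11 = -1/5
  x_1 = -1/5;  a_1 = 2;  x_2 = (x_1 − 2)/11 = -1/5
  x_2 = -1/5;  a_2 = 2;  x_3 = (x_2 − 2)/11 = -1/5
  x_3 = -1/5;  a_3 = 2;  x_4 = (x_3 − 2)/11 = -1/5
  x_4 = -1/5;  a_4 = 2;  x_5 = (x_4 − 2)/11 = -1/5
Digits: (3, 2, 2, 2, 2).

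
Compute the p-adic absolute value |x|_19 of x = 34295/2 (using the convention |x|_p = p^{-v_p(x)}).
|34295/2|_19 = 1/6859

Step 1 — compute v_19(x) by factoring powers of 19 out of the numerator and denominator: v_19(34295/2) = 3. Step 2 — apply |x|_p = p^{-v_p(x)} = 19^{-3} = 1/6859.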